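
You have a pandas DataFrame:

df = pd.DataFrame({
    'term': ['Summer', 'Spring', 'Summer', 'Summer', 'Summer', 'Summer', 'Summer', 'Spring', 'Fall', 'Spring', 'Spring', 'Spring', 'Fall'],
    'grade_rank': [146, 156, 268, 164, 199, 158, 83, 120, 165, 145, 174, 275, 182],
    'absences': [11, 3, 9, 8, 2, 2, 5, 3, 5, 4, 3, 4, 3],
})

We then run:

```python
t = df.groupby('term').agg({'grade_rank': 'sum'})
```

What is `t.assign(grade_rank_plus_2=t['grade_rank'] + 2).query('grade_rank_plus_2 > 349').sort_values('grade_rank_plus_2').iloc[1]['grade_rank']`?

1018

group by term, sum of grade_rank:
        grade_rank
term              
Fall           347
Spring         870
Summer        1018
add column grade_rank_plus_2 = t['grade_rank'] + 2:
        grade_rank  grade_rank_plus_2
term                                 
Fall           347                349
Spring         870                872
Summer        1018               1020
filter rows where grade_rank_plus_2 > 349:
        grade_rank  grade_rank_plus_2
term                                 
Spring         870                872
Summer        1018               1020
sort by grade_rank_plus_2:
        grade_rank  grade_rank_plus_2
term                                 
Spring         870                872
Summer        1018               1020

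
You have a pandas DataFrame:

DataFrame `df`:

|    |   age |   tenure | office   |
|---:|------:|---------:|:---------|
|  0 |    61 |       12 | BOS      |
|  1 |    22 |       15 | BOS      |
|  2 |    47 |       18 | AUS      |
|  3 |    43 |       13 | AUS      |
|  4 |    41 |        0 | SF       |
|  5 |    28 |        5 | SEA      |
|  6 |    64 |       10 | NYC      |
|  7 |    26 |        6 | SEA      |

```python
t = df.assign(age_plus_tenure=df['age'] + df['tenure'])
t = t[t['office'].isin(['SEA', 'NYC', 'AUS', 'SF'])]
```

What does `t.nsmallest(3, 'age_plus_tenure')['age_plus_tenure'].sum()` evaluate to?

106

add column age_plus_tenure = df['age'] + df['tenure']:
   age  tenure office  age_plus_tenure
0   61      12    BOS               73
1   22      15    BOS               37
2   47      18    AUS               65
3   43      13    AUS               56
4   41       0     SF               41
5   28       5    SEA               33
6   64      10    NYC               74
7   26       6    SEA               32
filter rows where office in ['SEA', 'NYC', 'AUS', 'SF']:
   age  tenure office  age_plus_tenure
2   47      18    AUS               65
3   43      13    AUS               56
4   41       0     SF               41
5   28       5    SEA               33
6   64      10    NYC               74
7   26       6    SEA               32
take 3 rows with smallest age_plus_tenure:
   age  tenure office  age_plus_tenure
7   26       6    SEA               32
5   28       5    SEA               33
4   41       0     SF               41
So sum() = 106.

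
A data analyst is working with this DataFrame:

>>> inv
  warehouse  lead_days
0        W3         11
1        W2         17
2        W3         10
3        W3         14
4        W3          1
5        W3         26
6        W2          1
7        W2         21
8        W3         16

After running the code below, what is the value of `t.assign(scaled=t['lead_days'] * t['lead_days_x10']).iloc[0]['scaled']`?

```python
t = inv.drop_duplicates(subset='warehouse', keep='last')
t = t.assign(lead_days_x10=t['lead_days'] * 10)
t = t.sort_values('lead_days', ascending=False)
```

drop duplicate warehouse (keep=last):
  warehouse  lead_days
7        W2         21
8        W3         16
add column lead_days_x10 = t['lead_days'] * 10:
  warehouse  lead_days  lead_days_x10
7        W2         21            210
8        W3         16            160
sort by lead_days descending:
  warehouse  lead_days  lead_days_x10
7        W2         21            210
8        W3         16            160
add column scaled = t['lead_days'] * t['lead_days_x10']:
  warehouse  lead_days  lead_days_x10  scaled
7        W2         21            210    4410
8        W3         16            160    2560
Reading off the value at position 0, column 'scaled', we get 4410.

4410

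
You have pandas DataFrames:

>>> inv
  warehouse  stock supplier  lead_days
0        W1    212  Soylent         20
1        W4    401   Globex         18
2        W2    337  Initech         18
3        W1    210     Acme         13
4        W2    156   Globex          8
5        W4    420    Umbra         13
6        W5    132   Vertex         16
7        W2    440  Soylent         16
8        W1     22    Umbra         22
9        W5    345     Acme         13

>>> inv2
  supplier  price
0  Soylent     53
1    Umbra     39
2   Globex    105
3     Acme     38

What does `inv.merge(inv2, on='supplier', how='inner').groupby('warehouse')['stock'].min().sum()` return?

merge on 'supplier' (how='inner') → 8 rows:
  warehouse  stock supplier  lead_days  price
0        W1    212  Soylent         20     53
1        W4    401   Globex         18    105
2        W1    210     Acme         13     38
3        W2    156   Globex          8    105
4        W4    420    Umbra         13     39
5        W2    440  Soylent         16     53
6        W1     22    Umbra         22     39
7        W5    345     Acme         13     38
group by warehouse, min of stock:
warehouse
W1     22
W2    156
W4    401
W5    345
Name: stock, dtype: int64
The sum of the resulting series is 924.

924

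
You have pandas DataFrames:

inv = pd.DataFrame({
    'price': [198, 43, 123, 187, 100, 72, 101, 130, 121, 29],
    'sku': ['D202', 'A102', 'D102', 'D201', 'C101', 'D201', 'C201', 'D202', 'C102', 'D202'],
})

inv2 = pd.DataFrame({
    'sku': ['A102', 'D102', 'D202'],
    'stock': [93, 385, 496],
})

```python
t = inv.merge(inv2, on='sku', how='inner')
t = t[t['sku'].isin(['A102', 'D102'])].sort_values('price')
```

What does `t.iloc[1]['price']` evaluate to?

merge on 'sku' (how='inner') → 5 rows:
   price   sku  stock
0    198  D202    496
1     43  A102     93
2    123  D102    385
3    130  D202    496
4     29  D202    496
filter rows where sku in ['A102', 'D102']:
   price   sku  stock
1     43  A102     93
2    123  D102    385
sort by price:
   price   sku  stock
1     43  A102     93
2    123  D102    385
value at position 1, column 'price' → 123

123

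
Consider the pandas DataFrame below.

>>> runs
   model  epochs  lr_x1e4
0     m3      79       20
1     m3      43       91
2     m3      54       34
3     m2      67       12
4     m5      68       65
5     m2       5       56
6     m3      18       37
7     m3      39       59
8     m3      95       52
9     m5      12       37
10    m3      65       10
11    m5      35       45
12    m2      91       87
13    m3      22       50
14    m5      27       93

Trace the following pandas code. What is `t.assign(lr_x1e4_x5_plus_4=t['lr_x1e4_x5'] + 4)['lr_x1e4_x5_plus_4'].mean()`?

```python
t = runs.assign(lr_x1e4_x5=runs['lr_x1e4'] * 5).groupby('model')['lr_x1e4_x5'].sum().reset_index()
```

1250.66666667

add column lr_x1e4_x5 = runs['lr_x1e4'] * 5:
   model  epochs  lr_x1e4  lr_x1e4_x5
0     m3      79       20         100
1     m3      43       91         455
2     m3      54       34         170
3     m2      67       12          60
4     m5      68       65         325
5     m2       5       56         280
6     m3      18       37         185
7     m3      39       59         295
8     m3      95       52         260
9     m5      12       37         185
10    m3      65       10          50
11    m5      35       45         225
12    m2      91       87         435
13    m3      22       50         250
14    m5      27       93         465
group by model, sum of lr_x1e4_x5:
model
m2     775
m3    1765
m5    1200
Name: lr_x1e4_x5, dtype: int64
reset_index():
  model  lr_x1e4_x5
0    m2         775
1    m3        1765
2    m5        1200
add column lr_x1e4_x5_plus_4 = t['lr_x1e4_x5'] + 4:
  model  lr_x1e4_x5  lr_x1e4_x5_plus_4
0    m2         775                779
1    m3        1765               1769
2    m5        1200               1204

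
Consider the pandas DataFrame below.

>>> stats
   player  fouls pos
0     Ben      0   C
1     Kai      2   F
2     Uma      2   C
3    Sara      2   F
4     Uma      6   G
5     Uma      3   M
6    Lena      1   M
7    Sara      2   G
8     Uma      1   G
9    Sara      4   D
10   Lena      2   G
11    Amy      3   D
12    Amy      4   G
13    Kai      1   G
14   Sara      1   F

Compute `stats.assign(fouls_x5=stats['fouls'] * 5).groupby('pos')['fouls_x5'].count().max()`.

add column fouls_x5 = stats['fouls'] * 5:
   player  fouls pos  fouls_x5
0     Ben      0   C         0
1     Kai      2   F        10
2     Uma      2   C        10
3    Sara      2   F        10
4     Uma      6   G        30
5     Uma      3   M        15
6    Lena      1   M         5
7    Sara      2   G        10
8     Uma      1   G         5
9    Sara      4   D        20
10   Lena      2   G        10
11    Amy      3   D        15
12    Amy      4   G        20
13    Kai      1   G         5
14   Sara      1   F         5
group by pos, count of fouls_x5:
pos
C    2
D    2
F    3
G    6
M    2
Name: fouls_x5, dtype: int64
max of the resulting series → 6

6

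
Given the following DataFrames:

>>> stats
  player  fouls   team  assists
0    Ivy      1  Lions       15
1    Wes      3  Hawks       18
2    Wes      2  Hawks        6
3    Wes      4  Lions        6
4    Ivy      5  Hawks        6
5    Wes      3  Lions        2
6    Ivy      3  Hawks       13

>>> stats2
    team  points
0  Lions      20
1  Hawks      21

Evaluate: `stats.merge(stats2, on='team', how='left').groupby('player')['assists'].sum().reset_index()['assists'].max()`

merge on 'team' (how='left') → 7 rows:
  player  fouls   team  assists  points
0    Ivy      1  Lions       15      20
1    Wes      3  Hawks       18      21
2    Wes      2  Hawks        6      21
3    Wes      4  Lions        6      20
4    Ivy      5  Hawks        6      21
5    Wes      3  Lions        2      20
6    Ivy      3  Hawks       13      21
group by player, sum of assists:
player
Ivy    34
Wes    32
Name: assists, dtype: int64
reset_index():
  player  assists
0    Ivy       34
1    Wes       32
Taking the max of column 'assists' gives 34.

34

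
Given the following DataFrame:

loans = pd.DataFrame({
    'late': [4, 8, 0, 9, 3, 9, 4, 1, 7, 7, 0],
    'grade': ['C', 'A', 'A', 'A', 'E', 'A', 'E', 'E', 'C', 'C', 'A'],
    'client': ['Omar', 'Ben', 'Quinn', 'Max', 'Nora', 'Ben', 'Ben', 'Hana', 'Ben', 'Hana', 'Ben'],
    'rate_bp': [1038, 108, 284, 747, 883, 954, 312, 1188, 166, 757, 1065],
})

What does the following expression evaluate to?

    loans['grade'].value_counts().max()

5

value_counts of grade:
grade
A    5
C    3
E    3
Name: count, dtype: int64
The max of the resulting series is 5.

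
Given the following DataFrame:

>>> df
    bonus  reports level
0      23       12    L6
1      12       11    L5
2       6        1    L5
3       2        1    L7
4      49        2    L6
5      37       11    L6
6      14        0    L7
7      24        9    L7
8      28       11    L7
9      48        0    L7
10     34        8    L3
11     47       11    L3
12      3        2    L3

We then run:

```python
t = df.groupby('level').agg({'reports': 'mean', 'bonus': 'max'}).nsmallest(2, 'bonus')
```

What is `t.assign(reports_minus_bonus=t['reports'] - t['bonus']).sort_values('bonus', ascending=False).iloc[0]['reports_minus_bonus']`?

group by level: mean(reports), max(bonus):
        reports  bonus
level                 
L3     7.000000     47
L5     6.000000     12
L6     8.333333     49
L7     4.200000     48
take 2 rows with smallest bonus:
       reports  bonus
level                
L5         6.0     12
L3         7.0     47
add column reports_minus_bonus = t['reports'] - t['bonus']:
       reports  bonus  reports_minus_bonus
level                                     
L5         6.0     12                 -6.0
L3         7.0     47                -40.0
sort by bonus descending:
       reports  bonus  reports_minus_bonus
level                                     
L3         7.0     47                -40.0
L5         6.0     12                 -6.0
Finally, value at position 0, column 'reports_minus_bonus' = -40.0.

-40.0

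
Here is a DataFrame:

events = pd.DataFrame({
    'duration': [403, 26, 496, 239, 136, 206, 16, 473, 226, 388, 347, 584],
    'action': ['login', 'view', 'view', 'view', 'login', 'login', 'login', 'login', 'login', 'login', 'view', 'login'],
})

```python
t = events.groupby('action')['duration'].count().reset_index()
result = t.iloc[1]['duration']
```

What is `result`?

4

group by action, count of duration:
action
login    8
view     4
Name: duration, dtype: int64
reset_index():
  action  duration
0  login         8
1   view         4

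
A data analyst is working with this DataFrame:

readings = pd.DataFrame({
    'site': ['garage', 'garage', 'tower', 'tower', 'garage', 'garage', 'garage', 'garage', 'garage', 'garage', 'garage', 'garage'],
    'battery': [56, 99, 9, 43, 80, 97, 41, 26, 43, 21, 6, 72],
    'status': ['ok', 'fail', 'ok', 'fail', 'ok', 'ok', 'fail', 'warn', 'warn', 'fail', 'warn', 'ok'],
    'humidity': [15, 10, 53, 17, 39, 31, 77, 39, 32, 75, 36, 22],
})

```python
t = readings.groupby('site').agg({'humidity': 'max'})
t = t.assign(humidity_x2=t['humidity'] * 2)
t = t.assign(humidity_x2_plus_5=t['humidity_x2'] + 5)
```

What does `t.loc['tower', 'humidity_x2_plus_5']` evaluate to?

111

group by site, max of humidity:
        humidity
site            
garage        77
tower         53
add column humidity_x2 = t['humidity'] * 2:
        humidity  humidity_x2
site                         
garage        77          154
tower         53          106
add column humidity_x2_plus_5 = t['humidity_x2'] + 5:
        humidity  humidity_x2  humidity_x2_plus_5
site                                             
garage        77          154                 159
tower         53          106                 111
Reading off the value at row 'tower', column 'humidity_x2_plus_5', we get 111.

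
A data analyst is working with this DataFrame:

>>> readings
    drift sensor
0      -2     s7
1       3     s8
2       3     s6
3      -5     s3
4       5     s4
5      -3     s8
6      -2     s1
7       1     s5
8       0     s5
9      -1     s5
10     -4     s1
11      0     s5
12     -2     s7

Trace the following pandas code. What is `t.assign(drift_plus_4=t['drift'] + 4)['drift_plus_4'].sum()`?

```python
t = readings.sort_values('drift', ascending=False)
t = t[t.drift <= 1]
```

22

sort by drift descending:
    drift sensor
4       5     s4
1       3     s8
2       3     s6
7       1     s5
8       0     s5
11      0     s5
9      -1     s5
0      -2     s7
6      -2     s1
12     -2     s7
5      -3     s8
10     -4     s1
3      -5     s3
filter rows where drift <= 1:
    drift sensor
7       1     s5
8       0     s5
11      0     s5
9      -1     s5
0      -2     s7
6      -2     s1
12     -2     s7
5      -3     s8
10     -4     s1
3      -5     s3
add column drift_plus_4 = t['drift'] + 4:
    drift sensor  drift_plus_4
7       1     s5             5
8       0     s5             4
11      0     s5             4
9      -1     s5             3
0      -2     s7             2
6      -2     s1             2
12     -2     s7             2
5      -3     s8             1
10     -4     s1             0
3      -5     s3            -1
Reading off the sum of column 'drift_plus_4', we get 22.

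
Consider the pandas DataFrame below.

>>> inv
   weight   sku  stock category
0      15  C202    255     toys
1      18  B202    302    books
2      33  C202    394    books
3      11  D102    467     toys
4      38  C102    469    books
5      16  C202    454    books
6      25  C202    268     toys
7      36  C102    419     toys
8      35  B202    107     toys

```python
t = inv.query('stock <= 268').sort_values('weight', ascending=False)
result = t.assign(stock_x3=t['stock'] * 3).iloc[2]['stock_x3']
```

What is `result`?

765

filter rows where stock <= 268:
   weight   sku  stock category
0      15  C202    255     toys
6      25  C202    268     toys
8      35  B202    107     toys
sort by weight descending:
   weight   sku  stock category
8      35  B202    107     toys
6      25  C202    268     toys
0      15  C202    255     toys
add column stock_x3 = t['stock'] * 3:
   weight   sku  stock category  stock_x3
8      35  B202    107     toys       321
6      25  C202    268     toys       804
0      15  C202    255     toys       765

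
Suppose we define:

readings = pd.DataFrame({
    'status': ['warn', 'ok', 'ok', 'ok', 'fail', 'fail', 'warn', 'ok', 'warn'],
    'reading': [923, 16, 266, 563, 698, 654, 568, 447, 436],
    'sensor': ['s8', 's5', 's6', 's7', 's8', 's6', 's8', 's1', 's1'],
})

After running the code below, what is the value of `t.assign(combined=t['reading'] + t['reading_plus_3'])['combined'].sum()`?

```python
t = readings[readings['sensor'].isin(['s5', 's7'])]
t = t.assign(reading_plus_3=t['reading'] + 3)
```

filter rows where sensor in ['s5', 's7']:
  status  reading sensor
1     ok       16     s5
3     ok      563     s7
add column reading_plus_3 = t['reading'] + 3:
  status  reading sensor  reading_plus_3
1     ok       16     s5              19
3     ok      563     s7             566
add column combined = t['reading'] + t['reading_plus_3']:
  status  reading sensor  reading_plus_3  combined
1     ok       16     s5              19        35
3     ok      563     s7             566      1129
Then the sum of column 'combined': 1164

1164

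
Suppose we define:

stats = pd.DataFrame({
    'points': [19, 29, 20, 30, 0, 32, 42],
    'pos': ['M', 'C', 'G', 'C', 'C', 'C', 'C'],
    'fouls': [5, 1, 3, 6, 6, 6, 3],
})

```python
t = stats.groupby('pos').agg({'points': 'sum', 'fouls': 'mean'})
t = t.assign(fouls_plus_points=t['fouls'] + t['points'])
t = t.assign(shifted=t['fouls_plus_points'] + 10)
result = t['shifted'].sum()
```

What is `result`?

214.4

group by pos: sum(points), mean(fouls):
     points  fouls
pos               
C       133    4.4
G        20    3.0
M        19    5.0
add column fouls_plus_points = t['fouls'] + t['points']:
     points  fouls  fouls_plus_points
pos                                  
C       133    4.4              137.4
G        20    3.0               23.0
M        19    5.0               24.0
add column shifted = t['fouls_plus_points'] + 10:
     points  fouls  fouls_plus_points  shifted
pos                                           
C       133    4.4              137.4    147.4
G        20    3.0               23.0     33.0
M        19    5.0               24.0     34.0
So sum() = 214.4.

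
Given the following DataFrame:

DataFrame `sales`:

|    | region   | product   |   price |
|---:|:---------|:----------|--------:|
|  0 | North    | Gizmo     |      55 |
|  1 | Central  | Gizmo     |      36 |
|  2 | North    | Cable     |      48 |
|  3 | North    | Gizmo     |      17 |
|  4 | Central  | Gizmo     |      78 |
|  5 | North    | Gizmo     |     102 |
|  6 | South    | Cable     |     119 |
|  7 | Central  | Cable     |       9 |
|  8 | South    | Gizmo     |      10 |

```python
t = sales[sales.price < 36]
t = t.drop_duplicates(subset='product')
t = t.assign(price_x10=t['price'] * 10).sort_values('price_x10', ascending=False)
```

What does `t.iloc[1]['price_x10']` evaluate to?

90

filter rows where price < 36:
    region product  price
3    North   Gizmo     17
7  Central   Cable      9
8    South   Gizmo     10
drop duplicate product (keep=first):
    region product  price
3    North   Gizmo     17
7  Central   Cable      9
add column price_x10 = t['price'] * 10:
    region product  price  price_x10
3    North   Gizmo     17        170
7  Central   Cable      9         90
sort by price_x10 descending:
    region product  price  price_x10
3    North   Gizmo     17        170
7  Central   Cable      9         90
The value at position 1, column 'price_x10' is 90.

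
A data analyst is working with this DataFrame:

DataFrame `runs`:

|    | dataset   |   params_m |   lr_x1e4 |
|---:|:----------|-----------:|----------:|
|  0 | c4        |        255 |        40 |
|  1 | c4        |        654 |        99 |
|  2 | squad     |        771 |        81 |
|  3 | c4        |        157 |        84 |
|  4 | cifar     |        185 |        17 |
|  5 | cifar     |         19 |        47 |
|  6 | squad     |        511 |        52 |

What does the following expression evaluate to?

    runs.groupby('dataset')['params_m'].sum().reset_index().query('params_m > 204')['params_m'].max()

group by dataset, sum of params_m:
dataset
c4       1066
cifar     204
squad    1282
Name: params_m, dtype: int64
reset_index():
  dataset  params_m
0      c4      1066
1   cifar       204
2   squad      1282
filter rows where params_m > 204:
  dataset  params_m
0      c4      1066
2   squad      1282
So max() = 1282.

1282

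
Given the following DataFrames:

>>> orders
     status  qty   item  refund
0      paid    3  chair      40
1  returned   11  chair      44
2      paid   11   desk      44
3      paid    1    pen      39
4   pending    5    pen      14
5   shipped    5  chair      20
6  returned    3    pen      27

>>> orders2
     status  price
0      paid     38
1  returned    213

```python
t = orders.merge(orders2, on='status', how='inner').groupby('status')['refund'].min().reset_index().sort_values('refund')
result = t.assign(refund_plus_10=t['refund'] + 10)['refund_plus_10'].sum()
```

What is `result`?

merge on 'status' (how='inner') → 5 rows:
     status  qty   item  refund  price
0      paid    3  chair      40     38
1  returned   11  chair      44    213
2      paid   11   desk      44     38
3      paid    1    pen      39     38
4  returned    3    pen      27    213
group by status, min of refund:
status
paid        39
returned    27
Name: refund, dtype: int64
reset_index():
     status  refund
0      paid      39
1  returned      27
sort by refund:
     status  refund
1  returned      27
0      paid      39
add column refund_plus_10 = t['refund'] + 10:
     status  refund  refund_plus_10
1  returned      27              37
0      paid      39              49

86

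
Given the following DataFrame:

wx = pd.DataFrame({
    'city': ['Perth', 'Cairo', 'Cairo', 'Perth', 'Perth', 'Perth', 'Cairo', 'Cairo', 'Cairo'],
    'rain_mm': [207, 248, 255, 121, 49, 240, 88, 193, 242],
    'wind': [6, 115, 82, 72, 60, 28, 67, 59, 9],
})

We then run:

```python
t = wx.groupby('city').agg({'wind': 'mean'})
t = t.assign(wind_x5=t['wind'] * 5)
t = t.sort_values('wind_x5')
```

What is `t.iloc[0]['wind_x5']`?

207.5

group by city, mean of wind:
       wind
city       
Cairo  66.4
Perth  41.5
add column wind_x5 = t['wind'] * 5:
       wind  wind_x5
city                
Cairo  66.4    332.0
Perth  41.5    207.5
sort by wind_x5:
       wind  wind_x5
city                
Perth  41.5    207.5
Cairo  66.4    332.0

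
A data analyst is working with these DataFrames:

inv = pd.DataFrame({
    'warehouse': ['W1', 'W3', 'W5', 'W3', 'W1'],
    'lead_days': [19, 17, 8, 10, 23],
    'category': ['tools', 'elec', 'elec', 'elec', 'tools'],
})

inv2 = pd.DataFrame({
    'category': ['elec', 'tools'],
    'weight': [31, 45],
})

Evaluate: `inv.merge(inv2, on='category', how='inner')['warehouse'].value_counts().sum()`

5

merge on 'category' (how='inner') → 5 rows:
  warehouse  lead_days category  weight
0        W1         19    tools      45
1        W3         17     elec      31
2        W5          8     elec      31
3        W3         10     elec      31
4        W1         23    tools      45
value_counts of warehouse:
warehouse
W1    2
W3    2
W5    1
Name: count, dtype: int64
sum of the resulting series → 5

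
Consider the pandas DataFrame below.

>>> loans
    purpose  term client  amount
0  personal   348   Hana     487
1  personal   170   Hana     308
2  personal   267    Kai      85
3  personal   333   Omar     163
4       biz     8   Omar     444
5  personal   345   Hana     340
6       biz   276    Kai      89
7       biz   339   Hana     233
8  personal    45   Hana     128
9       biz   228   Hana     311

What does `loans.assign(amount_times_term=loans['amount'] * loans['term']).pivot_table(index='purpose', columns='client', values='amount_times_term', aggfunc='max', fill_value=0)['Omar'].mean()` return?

add column amount_times_term = loans['amount'] * loans['term']:
    purpose  term client  amount  amount_times_term
0  personal   348   Hana     487             169476
1  personal   170   Hana     308              52360
2  personal   267    Kai      85              22695
3  personal   333   Omar     163              54279
4       biz     8   Omar     444               3552
5  personal   345   Hana     340             117300
6       biz   276    Kai      89              24564
7       biz   339   Hana     233              78987
8  personal    45   Hana     128               5760
9       biz   228   Hana     311              70908
pivot: rows=purpose, cols=client, max(amount_times_term):
client      Hana    Kai   Omar
purpose                       
biz        78987  24564   3552
personal  169476  22695  54279
Hence 28915.5.

28915.5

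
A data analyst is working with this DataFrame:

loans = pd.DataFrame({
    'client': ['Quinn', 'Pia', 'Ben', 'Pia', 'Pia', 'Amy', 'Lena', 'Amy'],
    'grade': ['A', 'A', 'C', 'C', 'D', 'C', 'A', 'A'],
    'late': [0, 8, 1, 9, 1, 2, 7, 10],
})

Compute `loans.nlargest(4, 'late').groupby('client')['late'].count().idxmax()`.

take 4 rows with largest late:
  client grade  late
7    Amy     A    10
3    Pia     C     9
1    Pia     A     8
6   Lena     A     7
group by client, count of late:
client
Amy     1
Lena    1
Pia     2
Name: late, dtype: int64

Pia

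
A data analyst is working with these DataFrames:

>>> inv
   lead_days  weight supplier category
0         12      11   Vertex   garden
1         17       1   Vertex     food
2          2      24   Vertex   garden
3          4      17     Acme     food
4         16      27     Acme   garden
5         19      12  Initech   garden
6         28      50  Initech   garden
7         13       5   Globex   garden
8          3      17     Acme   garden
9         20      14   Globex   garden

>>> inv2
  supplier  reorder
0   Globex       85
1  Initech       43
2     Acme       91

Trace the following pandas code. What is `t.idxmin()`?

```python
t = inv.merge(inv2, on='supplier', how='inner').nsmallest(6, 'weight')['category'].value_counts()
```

food

merge on 'supplier' (how='inner') → 7 rows:
   lead_days  weight supplier category  reorder
0          4      17     Acme     food       91
1         16      27     Acme   garden       91
2         19      12  Initech   garden       43
3         28      50  Initech   garden       43
4         13       5   Globex   garden       85
5          3      17     Acme   garden       91
6         20      14   Globex   garden       85
take 6 rows with smallest weight:
   lead_days  weight supplier category  reorder
4         13       5   Globex   garden       85
2         19      12  Initech   garden       43
6         20      14   Globex   garden       85
0          4      17     Acme     food       91
5          3      17     Acme   garden       91
1         16      27     Acme   garden       91
value_counts of category:
category
garden    5
food      1
Name: count, dtype: int64
The label with the smallest value is food.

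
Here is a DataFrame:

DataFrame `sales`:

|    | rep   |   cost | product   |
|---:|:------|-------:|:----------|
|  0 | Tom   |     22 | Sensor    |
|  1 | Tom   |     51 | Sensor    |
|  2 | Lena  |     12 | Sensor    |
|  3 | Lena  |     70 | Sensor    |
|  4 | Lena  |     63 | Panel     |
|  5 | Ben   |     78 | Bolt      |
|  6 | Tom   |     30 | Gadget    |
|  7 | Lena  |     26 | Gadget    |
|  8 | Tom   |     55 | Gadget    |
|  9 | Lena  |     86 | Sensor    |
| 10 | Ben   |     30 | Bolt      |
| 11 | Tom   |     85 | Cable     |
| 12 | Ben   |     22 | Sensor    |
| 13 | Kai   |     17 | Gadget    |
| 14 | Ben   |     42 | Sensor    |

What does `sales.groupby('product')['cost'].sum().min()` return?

group by product, sum of cost:
product
Bolt      108
Cable      85
Gadget    128
Panel      63
Sensor    305
Name: cost, dtype: int64
The min of the resulting series is 63.

63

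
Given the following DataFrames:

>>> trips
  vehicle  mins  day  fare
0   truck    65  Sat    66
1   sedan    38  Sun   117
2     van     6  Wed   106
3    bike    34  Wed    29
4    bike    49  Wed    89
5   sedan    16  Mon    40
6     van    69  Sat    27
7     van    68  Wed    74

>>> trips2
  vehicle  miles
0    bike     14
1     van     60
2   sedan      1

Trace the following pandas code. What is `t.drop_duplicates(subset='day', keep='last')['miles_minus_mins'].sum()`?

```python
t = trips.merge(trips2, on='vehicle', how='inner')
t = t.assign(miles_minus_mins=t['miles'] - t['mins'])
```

-69

merge on 'vehicle' (how='inner') → 7 rows:
  vehicle  mins  day  fare  miles
0   sedan    38  Sun   117      1
1     van     6  Wed   106     60
2    bike    34  Wed    29     14
3    bike    49  Wed    89     14
4   sedan    16  Mon    40      1
5     van    69  Sat    27     60
6     van    68  Wed    74     60
add column miles_minus_mins = t['miles'] - t['mins']:
  vehicle  mins  day  fare  miles  miles_minus_mins
0   sedan    38  Sun   117      1               -37
1     van     6  Wed   106     60                54
2    bike    34  Wed    29     14               -20
3    bike    49  Wed    89     14               -35
4   sedan    16  Mon    40      1               -15
5     van    69  Sat    27     60                -9
6     van    68  Wed    74     60                -8
drop duplicate day (keep=last):
  vehicle  mins  day  fare  miles  miles_minus_mins
0   sedan    38  Sun   117      1               -37
4   sedan    16  Mon    40      1               -15
5     van    69  Sat    27     60                -9
6     van    68  Wed    74     60                -8
Reading off the sum of column 'miles_minus_mins', we get -69.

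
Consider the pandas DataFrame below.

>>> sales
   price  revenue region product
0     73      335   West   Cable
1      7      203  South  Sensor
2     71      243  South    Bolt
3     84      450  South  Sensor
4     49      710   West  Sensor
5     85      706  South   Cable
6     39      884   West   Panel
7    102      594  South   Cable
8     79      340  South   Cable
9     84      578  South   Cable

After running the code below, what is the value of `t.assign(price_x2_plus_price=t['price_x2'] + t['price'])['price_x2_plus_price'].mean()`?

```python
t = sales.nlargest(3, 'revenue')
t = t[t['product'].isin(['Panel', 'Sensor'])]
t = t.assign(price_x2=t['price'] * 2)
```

take 3 rows with largest revenue:
   price  revenue region product
6     39      884   West   Panel
4     49      710   West  Sensor
5     85      706  South   Cable
filter rows where product in ['Panel', 'Sensor']:
   price  revenue region product
6     39      884   West   Panel
4     49      710   West  Sensor
add column price_x2 = t['price'] * 2:
   price  revenue region product  price_x2
6     39      884   West   Panel        78
4     49      710   West  Sensor        98
add column price_x2_plus_price = t['price_x2'] + t['price']:
   price  revenue region product  price_x2  price_x2_plus_price
6     39      884   West   Panel        78                  117
4     49      710   West  Sensor        98                  147
Hence 132.0.

132.0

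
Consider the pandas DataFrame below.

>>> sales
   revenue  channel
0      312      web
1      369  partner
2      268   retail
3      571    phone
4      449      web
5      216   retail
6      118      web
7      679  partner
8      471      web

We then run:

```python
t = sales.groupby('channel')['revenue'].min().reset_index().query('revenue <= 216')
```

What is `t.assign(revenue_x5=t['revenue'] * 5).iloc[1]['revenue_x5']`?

group by channel, min of revenue:
channel
partner    369
phone      571
retail     216
web        118
Name: revenue, dtype: int64
reset_index():
   channel  revenue
0  partner      369
1    phone      571
2   retail      216
3      web      118
filter rows where revenue <= 216:
  channel  revenue
2  retail      216
3     web      118
add column revenue_x5 = t['revenue'] * 5:
  channel  revenue  revenue_x5
2  retail      216        1080
3     web      118         590
Hence 590.

590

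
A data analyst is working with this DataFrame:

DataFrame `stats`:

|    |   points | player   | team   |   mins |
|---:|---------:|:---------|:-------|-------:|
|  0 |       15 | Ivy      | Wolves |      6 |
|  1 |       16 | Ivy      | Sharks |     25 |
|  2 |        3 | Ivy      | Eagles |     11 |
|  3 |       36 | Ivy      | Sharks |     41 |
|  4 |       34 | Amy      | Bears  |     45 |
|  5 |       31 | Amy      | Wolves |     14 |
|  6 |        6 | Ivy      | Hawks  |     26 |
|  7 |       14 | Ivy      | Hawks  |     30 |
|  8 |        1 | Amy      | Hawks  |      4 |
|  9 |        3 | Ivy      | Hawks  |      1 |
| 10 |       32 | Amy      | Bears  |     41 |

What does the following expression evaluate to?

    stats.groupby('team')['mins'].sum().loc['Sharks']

group by team, sum of mins:
team
Bears     86
Eagles    11
Hawks     61
Sharks    66
Wolves    20
Name: mins, dtype: int64
Reading off the value at index 'Sharks', we get 66.

66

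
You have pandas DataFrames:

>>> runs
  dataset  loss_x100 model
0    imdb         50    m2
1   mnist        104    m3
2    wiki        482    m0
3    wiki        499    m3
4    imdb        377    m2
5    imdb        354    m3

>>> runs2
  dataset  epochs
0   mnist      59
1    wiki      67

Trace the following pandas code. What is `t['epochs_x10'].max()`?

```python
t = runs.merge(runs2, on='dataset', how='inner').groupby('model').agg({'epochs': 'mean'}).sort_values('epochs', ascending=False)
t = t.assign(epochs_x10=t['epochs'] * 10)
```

merge on 'dataset' (how='inner') → 3 rows:
  dataset  loss_x100 model  epochs
0   mnist        104    m3      59
1    wiki        482    m0      67
2    wiki        499    m3      67
group by model, mean of epochs:
       epochs
model        
m0       67.0
m3       63.0
sort by epochs descending:
       epochs
model        
m0       67.0
m3       63.0
add column epochs_x10 = t['epochs'] * 10:
       epochs  epochs_x10
model                    
m0       67.0       670.0
m3       63.0       630.0

670.0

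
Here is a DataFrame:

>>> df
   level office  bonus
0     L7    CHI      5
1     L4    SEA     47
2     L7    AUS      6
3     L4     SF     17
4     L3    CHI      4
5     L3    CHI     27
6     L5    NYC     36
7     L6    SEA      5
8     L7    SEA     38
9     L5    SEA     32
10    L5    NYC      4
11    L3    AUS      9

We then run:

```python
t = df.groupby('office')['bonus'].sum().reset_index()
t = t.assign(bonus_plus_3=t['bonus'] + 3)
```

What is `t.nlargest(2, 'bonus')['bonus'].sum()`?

162

group by office, sum of bonus:
office
AUS     15
CHI     36
NYC     40
SEA    122
SF      17
Name: bonus, dtype: int64
reset_index():
  office  bonus
0    AUS     15
1    CHI     36
2    NYC     40
3    SEA    122
4     SF     17
add column bonus_plus_3 = t['bonus'] + 3:
  office  bonus  bonus_plus_3
0    AUS     15            18
1    CHI     36            39
2    NYC     40            43
3    SEA    122           125
4     SF     17            20
take 2 rows with largest bonus:
  office  bonus  bonus_plus_3
3    SEA    122           125
2    NYC     40            43
Then the sum of column 'bonus': 162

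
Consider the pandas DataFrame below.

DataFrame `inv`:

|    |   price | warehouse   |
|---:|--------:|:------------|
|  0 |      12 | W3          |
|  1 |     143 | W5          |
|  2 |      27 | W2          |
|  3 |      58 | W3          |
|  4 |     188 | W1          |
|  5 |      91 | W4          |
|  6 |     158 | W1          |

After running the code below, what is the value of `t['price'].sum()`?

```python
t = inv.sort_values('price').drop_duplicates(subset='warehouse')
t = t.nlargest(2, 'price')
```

sort by price:
   price warehouse
0     12        W3
2     27        W2
3     58        W3
5     91        W4
1    143        W5
6    158        W1
4    188        W1
drop duplicate warehouse (keep=first):
   price warehouse
0     12        W3
2     27        W2
5     91        W4
1    143        W5
6    158        W1
take 2 rows with largest price:
   price warehouse
6    158        W1
1    143        W5
sum of column 'price' → 301

301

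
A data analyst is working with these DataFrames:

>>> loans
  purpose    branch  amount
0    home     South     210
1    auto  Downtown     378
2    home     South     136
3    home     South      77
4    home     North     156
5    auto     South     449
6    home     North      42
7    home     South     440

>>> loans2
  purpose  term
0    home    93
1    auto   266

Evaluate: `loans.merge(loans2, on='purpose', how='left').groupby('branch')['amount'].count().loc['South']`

merge on 'purpose' (how='left') → 8 rows:
  purpose    branch  amount  term
0    home     South     210    93
1    auto  Downtown     378   266
2    home     South     136    93
3    home     South      77    93
4    home     North     156    93
5    auto     South     449   266
6    home     North      42    93
7    home     South     440    93
group by branch, count of amount:
branch
Downtown    1
North       2
South       5
Name: amount, dtype: int64

5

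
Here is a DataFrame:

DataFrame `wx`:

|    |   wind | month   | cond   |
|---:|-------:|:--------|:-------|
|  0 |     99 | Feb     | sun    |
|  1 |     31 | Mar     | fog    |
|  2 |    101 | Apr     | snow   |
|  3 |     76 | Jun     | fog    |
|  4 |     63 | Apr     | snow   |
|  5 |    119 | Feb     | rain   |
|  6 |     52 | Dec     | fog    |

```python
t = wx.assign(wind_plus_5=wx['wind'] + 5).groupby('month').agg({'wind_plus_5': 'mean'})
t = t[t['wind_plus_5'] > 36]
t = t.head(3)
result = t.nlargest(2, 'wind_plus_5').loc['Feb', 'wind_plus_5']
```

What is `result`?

add column wind_plus_5 = wx['wind'] + 5:
   wind month  cond  wind_plus_5
0    99   Feb   sun          104
1    31   Mar   fog           36
2   101   Apr  snow          106
3    76   Jun   fog           81
4    63   Apr  snow           68
5   119   Feb  rain          124
6    52   Dec   fog           57
group by month, mean of wind_plus_5:
       wind_plus_5
month             
Apr           87.0
Dec           57.0
Feb          114.0
Jun           81.0
Mar           36.0
filter rows where wind_plus_5 > 36:
       wind_plus_5
month             
Apr           87.0
Dec           57.0
Feb          114.0
Jun           81.0
take first 3 rows:
       wind_plus_5
month             
Apr           87.0
Dec           57.0
Feb          114.0
take 2 rows with largest wind_plus_5:
       wind_plus_5
month             
Feb          114.0
Apr           87.0
So loc['Feb', 'wind_plus_5'] = 114.0.

114.0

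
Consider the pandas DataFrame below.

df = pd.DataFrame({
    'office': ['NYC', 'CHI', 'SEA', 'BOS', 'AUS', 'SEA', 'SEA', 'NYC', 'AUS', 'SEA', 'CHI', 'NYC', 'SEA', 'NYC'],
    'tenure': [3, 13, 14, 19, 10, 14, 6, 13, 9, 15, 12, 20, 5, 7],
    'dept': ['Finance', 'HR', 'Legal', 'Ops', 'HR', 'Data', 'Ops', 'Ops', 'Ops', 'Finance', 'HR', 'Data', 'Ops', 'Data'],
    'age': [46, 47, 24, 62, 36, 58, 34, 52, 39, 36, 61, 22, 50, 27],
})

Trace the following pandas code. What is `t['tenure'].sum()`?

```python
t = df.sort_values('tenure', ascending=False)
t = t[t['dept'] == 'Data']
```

sort by tenure descending:
   office  tenure     dept  age
11    NYC      20     Data   22
3     BOS      19      Ops   62
9     SEA      15  Finance   36
2     SEA      14    Legal   24
5     SEA      14     Data   58
1     CHI      13       HR   47
7     NYC      13      Ops   52
10    CHI      12       HR   61
4     AUS      10       HR   36
8     AUS       9      Ops   39
13    NYC       7     Data   27
6     SEA       6      Ops   34
12    SEA       5      Ops   50
0     NYC       3  Finance   46
filter rows where dept == 'Data':
   office  tenure  dept  age
11    NYC      20  Data   22
5     SEA      14  Data   58
13    NYC       7  Data   27
Finally, sum of column 'tenure' = 41.

41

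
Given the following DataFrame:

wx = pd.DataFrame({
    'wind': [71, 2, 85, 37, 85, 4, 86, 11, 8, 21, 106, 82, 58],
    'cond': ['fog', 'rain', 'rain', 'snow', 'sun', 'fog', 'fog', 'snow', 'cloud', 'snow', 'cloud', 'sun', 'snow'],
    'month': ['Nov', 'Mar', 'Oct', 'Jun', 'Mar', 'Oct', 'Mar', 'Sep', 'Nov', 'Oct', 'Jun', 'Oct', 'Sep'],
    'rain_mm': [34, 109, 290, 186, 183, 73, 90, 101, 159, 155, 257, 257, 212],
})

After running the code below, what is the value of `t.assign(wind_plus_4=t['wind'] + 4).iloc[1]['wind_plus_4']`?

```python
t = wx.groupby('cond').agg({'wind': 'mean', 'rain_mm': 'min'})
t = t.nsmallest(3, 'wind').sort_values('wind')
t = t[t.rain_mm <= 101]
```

group by cond: mean(wind), min(rain_mm):
            wind  rain_mm
cond                     
cloud  57.000000      159
fog    53.666667       34
rain   43.500000      109
snow   31.750000      101
sun    83.500000      183
take 3 rows with smallest wind:
           wind  rain_mm
cond                    
snow  31.750000      101
rain  43.500000      109
fog   53.666667       34
sort by wind:
           wind  rain_mm
cond                    
snow  31.750000      101
rain  43.500000      109
fog   53.666667       34
filter rows where rain_mm <= 101:
           wind  rain_mm
cond                    
snow  31.750000      101
fog   53.666667       34
add column wind_plus_4 = t['wind'] + 4:
           wind  rain_mm  wind_plus_4
cond                                 
snow  31.750000      101    35.750000
fog   53.666667       34    57.666667
Hence 57.6666666667.

57.6666666667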